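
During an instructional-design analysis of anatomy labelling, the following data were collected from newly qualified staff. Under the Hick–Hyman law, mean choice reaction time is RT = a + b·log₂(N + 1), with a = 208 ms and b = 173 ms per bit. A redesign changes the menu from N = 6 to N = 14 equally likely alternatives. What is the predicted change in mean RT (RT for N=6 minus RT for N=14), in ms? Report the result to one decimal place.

-190.2

RT(6) = 208 + 173·log₂(7) = 208 + 173·2.8074 = 693.6802 ms.
RT(14) = 208 + 173·log₂(15) = 208 + 173·3.9069 = 883.8937 ms.
Difference = 693.6802 − 883.8937 = -190.2135 ≈ -190.2 ms.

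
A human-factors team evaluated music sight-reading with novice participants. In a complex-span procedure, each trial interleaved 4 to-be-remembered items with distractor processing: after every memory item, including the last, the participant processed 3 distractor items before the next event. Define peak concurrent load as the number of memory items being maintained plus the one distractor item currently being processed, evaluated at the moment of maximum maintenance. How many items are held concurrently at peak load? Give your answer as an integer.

Maintenance is greatest during the distractor(s) after memory item 4: all 4 memory items are being held.
One distractor item is concurrently being processed.
Peak concurrent load = 4 + 1 = 5 items.

5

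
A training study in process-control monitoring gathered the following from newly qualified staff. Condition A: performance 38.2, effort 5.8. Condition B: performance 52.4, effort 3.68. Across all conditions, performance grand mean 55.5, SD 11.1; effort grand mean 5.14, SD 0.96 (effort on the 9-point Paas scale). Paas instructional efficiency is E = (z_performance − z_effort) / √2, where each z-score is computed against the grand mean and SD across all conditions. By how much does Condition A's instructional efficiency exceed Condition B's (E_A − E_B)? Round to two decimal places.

-2.47

Condition A: z_P = (38.2 − 55.5)/11.1 = -1.5586; z_E = (5.8 − 5.14)/0.96 = 0.6875; E_A = (-1.5586 − 0.6875)/√2 = -1.5882.
Condition B: z_P = (52.4 − 55.5)/11.1 = -0.2793; z_E = (3.68 − 5.14)/0.96 = -1.5208; E_B = (-0.2793 − (-1.5208))/√2 = 0.8779.
E_A − E_B = -1.5882 − 0.8779 = -2.4661 ≈ -2.47.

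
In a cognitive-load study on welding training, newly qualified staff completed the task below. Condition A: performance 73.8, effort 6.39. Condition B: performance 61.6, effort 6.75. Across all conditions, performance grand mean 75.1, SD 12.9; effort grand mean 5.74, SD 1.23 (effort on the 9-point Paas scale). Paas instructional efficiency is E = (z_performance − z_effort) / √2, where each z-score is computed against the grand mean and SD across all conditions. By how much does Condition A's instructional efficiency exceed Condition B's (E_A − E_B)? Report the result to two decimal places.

0.88

Condition A: z_P = (73.8 − 75.1)/12.9 = -0.1008; z_E = (6.39 − 5.74)/1.23 = 0.5285; E_A = (-0.1008 − 0.5285)/√2 = -0.4450.
Condition B: z_P = (61.6 − 75.1)/12.9 = -1.0465; z_E = (6.75 − 5.74)/1.23 = 0.8211; E_B = (-1.0465 − 0.8211)/√2 = -1.3206.
E_A − E_B = -0.4450 − (-1.3206) = 0.8756 ≈ 0.88.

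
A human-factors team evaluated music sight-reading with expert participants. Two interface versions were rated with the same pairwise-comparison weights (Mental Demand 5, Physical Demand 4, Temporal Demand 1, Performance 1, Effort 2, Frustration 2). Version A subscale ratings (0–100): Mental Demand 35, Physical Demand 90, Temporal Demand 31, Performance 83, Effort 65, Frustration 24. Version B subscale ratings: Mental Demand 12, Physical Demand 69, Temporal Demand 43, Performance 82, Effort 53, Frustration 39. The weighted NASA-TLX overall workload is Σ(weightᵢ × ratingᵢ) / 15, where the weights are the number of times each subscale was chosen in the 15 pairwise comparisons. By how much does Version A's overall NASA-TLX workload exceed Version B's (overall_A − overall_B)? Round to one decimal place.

12.1

Version A weighted sum = 5·35 + 4·90 + 1·31 + 1·83 + 2·65 + 2·24 = 175 + 360 + 31 + 83 + 130 + 48 = 827; overall_A = 827/15 = 55.1333.
Version B weighted sum = 5·12 + 4·69 + 1·43 + 1·82 + 2·53 + 2·39 = 60 + 276 + 43 + 82 + 106 + 78 = 645; overall_B = 645/15 = 43.0000.
Difference = 55.1333 − 43.0000 = 12.1333 ≈ 12.1.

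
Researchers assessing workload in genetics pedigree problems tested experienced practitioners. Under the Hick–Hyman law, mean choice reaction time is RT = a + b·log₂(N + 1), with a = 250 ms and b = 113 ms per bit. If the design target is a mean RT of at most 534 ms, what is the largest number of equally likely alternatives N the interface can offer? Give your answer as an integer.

Set 250 + 113·log₂(N + 1) ≤ 534.
log₂(N + 1) ≤ (534 − 250) / 113 = 2.5133.
N + 1 ≤ 2^2.5133 = 5.7092.
N ≤ 4.7092, so the largest integer N is 4.

4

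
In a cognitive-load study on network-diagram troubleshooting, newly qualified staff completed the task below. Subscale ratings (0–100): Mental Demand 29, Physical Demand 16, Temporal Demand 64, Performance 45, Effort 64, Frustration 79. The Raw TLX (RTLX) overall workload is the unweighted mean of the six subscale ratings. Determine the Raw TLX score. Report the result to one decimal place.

49.5

Sum of ratings = 29 + 16 + 64 + 45 + 64 + 79 = 297.
RTLX = 297 / 6 = 49.5000 ≈ 49.5.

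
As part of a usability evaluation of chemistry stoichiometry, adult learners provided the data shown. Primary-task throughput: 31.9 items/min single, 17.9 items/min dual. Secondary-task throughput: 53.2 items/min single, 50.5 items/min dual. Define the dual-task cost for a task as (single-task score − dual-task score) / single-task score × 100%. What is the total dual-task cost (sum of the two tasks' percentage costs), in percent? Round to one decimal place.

Primary cost = (31.9 − 17.9) / 31.9 × 100% = 43.8871%.
Secondary cost = (53.2 − 50.5) / 53.2 × 100% = 5.0752%.
Total = 43.8871% + 5.0752% = 48.9623% ≈ 49.0%.

49.0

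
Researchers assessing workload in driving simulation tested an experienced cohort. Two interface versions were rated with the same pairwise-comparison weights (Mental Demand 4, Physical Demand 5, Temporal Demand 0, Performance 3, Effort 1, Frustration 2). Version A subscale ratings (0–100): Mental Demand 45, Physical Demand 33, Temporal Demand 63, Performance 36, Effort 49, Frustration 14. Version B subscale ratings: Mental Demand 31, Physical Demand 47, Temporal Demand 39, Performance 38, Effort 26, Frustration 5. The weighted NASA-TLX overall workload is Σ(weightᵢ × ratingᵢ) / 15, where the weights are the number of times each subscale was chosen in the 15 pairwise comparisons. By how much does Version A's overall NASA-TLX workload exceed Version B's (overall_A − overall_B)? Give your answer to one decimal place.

Version A weighted sum = 4·45 + 5·33 + 0·63 + 3·36 + 1·49 + 2·14 = 180 + 165 + 0 + 108 + 49 + 28 = 530; overall_A = 530/15 = 35.3333.
Version B weighted sum = 4·31 + 5·47 + 0·39 + 3·38 + 1·26 + 2·5 = 124 + 235 + 0 + 114 + 26 + 10 = 509; overall_B = 509/15 = 33.9333.
Difference = 35.3333 − 33.9333 = 1.4000 ≈ 1.4.

1.4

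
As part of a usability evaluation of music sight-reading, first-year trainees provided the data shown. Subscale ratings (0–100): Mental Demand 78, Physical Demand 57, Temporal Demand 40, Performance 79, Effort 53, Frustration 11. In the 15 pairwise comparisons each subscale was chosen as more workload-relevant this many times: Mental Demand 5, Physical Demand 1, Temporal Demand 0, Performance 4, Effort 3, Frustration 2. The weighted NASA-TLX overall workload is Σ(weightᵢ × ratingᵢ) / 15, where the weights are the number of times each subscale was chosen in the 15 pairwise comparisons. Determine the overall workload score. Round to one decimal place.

The tallies are the weights (they sum to 15).
Weighted sum = 5·78 + 1·57 + 0·40 + 4·79 + 3·53 + 2·11
            = 390 + 57 + 0 + 316 + 159 + 22 = 944.
Overall workload = 944 / 15 = 62.9333 ≈ 62.9.

62.9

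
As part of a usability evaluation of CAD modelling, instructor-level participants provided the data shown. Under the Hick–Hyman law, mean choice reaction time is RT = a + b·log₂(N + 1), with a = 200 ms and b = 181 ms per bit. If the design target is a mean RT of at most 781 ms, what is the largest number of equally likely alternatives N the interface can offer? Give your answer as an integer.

8

Set 200 + 181·log₂(N + 1) ≤ 781.
log₂(N + 1) ≤ (781 − 200) / 181 = 3.2099.
N + 1 ≤ 2^3.2099 = 9.2529.
N ≤ 8.2529, so the largest integer N is 8.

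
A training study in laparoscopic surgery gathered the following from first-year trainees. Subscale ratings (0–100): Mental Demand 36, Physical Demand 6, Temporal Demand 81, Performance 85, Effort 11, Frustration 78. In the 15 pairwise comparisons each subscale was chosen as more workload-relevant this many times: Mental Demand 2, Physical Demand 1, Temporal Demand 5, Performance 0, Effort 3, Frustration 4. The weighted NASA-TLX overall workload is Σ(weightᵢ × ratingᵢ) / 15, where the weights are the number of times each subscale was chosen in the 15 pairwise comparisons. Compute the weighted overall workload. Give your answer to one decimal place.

The tallies are the weights (they sum to 15).
Weighted sum = 2·36 + 1·6 + 5·81 + 0·85 + 3·11 + 4·78
            = 72 + 6 + 405 + 0 + 33 + 312 = 828.
Overall workload = 828 / 15 = 55.2000 ≈ 55.2.

55.2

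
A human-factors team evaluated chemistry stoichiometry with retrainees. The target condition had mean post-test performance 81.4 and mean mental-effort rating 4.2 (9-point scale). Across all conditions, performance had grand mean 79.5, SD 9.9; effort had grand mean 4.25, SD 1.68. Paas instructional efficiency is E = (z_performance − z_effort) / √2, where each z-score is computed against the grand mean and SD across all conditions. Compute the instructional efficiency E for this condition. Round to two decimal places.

0.16

z_performance = (81.4 − 79.5) / 9.9 = 1.9000 / 9.9 = 0.1919.
z_effort = (4.2 − 4.25) / 1.68 = -0.0500 / 1.68 = -0.0298.
z_P − z_E = 0.1919 − (-0.0298) = 0.2217.
E = 0.2217 / √2 = 0.2217 / 1.41421 = 0.1568 ≈ 0.16.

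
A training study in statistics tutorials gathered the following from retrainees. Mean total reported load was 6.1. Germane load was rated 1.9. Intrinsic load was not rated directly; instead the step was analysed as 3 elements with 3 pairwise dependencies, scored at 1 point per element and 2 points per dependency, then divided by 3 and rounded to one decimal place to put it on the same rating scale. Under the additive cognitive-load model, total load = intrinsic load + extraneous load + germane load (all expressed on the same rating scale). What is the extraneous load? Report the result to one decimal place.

1.2

Intrinsic (element-interactivity): (3 × 1 + 3 × 2) / 3 = 9 / 3 = 3.0000 → 3.0.
extraneous load = total − intrinsic − germane
             = 6.1 − 3.0 − 1.9 = 1.2.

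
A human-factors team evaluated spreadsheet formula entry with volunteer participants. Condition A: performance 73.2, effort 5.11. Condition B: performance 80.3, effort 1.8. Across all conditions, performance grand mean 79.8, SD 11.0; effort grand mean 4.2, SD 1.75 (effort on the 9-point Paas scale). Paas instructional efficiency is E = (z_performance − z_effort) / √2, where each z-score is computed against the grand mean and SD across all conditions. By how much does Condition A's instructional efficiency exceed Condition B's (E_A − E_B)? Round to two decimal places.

Condition A: z_P = (73.2 − 79.8)/11.0 = -0.6000; z_E = (5.11 − 4.2)/1.75 = 0.5200; E_A = (-0.6000 − 0.5200)/√2 = -0.7920.
Condition B: z_P = (80.3 − 79.8)/11.0 = 0.0455; z_E = (1.8 − 4.2)/1.75 = -1.3714; E_B = (0.0455 − (-1.3714))/√2 = 1.0019.
E_A − E_B = -0.7920 − 1.0019 = -1.7939 ≈ -1.79.

-1.79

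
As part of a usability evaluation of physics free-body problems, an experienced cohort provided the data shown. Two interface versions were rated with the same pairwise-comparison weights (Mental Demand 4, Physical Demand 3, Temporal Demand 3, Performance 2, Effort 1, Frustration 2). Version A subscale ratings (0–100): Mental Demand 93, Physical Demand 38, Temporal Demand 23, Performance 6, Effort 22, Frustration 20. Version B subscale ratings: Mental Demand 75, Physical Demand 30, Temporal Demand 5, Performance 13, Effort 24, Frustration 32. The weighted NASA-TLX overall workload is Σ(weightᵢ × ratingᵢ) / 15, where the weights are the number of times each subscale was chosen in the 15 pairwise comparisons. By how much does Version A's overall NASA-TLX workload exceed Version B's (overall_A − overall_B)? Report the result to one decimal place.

7.3

Version A weighted sum = 4·93 + 3·38 + 3·23 + 2·6 + 1·22 + 2·20 = 372 + 114 + 69 + 12 + 22 + 40 = 629; overall_A = 629/15 = 41.9333.
Version B weighted sum = 4·75 + 3·30 + 3·5 + 2·13 + 1·24 + 2·32 = 300 + 90 + 15 + 26 + 24 + 64 = 519; overall_B = 519/15 = 34.6000.
Difference = 41.9333 − 34.6000 = 7.3333 ≈ 7.3.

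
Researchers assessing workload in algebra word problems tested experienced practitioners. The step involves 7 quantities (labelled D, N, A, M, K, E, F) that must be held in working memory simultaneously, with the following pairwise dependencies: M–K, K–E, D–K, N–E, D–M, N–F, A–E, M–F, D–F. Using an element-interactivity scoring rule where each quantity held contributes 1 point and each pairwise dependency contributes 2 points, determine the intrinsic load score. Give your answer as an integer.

25

Count of quantities held simultaneously: 7.
Count of pairwise dependencies listed: 9.
Element contribution: 7 × 1 = 7.
Interaction contribution: 9 × 2 = 18.
Intrinsic load = 7 + 18 = 25.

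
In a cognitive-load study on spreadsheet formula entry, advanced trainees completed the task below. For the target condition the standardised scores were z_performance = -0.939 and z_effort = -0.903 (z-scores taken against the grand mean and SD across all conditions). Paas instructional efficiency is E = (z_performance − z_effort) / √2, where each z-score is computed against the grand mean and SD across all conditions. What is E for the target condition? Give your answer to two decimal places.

z_P − z_E = -0.939 − (-0.903) = -0.0360.
E = -0.0360 / √2 = -0.0360 / 1.41421 = -0.0255 ≈ -0.03.

-0.03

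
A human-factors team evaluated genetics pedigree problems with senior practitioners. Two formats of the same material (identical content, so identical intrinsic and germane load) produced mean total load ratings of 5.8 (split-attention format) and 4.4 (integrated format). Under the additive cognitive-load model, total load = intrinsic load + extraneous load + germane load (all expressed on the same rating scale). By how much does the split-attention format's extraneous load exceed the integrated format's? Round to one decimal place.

Intrinsic and germane load are equal across formats, so the difference in total load equals the difference in extraneous load.
Extraneous-load difference = 5.8 − 4.4 = 1.4.

1.4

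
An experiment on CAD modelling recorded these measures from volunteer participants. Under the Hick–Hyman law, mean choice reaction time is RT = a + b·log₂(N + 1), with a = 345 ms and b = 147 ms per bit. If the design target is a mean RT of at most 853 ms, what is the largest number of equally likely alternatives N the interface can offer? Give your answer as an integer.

9

Set 345 + 147·log₂(N + 1) ≤ 853.
log₂(N + 1) ≤ (853 − 345) / 147 = 3.4558.
N + 1 ≤ 2^3.4558 = 10.9723.
N ≤ 9.9723, so the largest integer N is 9.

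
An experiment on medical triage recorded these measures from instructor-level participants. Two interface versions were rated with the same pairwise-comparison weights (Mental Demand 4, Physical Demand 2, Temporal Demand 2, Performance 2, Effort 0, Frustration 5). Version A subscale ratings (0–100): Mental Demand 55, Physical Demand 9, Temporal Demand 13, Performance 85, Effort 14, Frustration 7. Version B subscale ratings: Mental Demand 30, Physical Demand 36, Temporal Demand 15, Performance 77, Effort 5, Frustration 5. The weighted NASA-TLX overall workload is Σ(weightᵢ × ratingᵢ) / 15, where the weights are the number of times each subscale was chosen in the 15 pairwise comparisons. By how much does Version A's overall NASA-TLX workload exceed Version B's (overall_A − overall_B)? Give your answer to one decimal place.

4.5

Version A weighted sum = 4·55 + 2·9 + 2·13 + 2·85 + 0·14 + 5·7 = 220 + 18 + 26 + 170 + 0 + 35 = 469; overall_A = 469/15 = 31.2667.
Version B weighted sum = 4·30 + 2·36 + 2·15 + 2·77 + 0·5 + 5·5 = 120 + 72 + 30 + 154 + 0 + 25 = 401; overall_B = 401/15 = 26.7333.
Difference = 31.2667 − 26.7333 = 4.5334 ≈ 4.5.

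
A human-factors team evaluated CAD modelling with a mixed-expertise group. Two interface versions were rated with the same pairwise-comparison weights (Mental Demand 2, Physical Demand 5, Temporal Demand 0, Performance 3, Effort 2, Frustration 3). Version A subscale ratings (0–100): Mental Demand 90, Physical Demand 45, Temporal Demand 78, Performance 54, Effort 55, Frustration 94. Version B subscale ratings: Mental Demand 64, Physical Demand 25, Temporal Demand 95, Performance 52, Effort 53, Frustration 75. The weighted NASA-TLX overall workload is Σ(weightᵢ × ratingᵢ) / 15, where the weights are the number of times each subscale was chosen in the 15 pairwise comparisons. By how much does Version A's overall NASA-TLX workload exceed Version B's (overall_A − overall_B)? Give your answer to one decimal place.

14.6

Version A weighted sum = 2·90 + 5·45 + 0·78 + 3·54 + 2·55 + 3·94 = 180 + 225 + 0 + 162 + 110 + 282 = 959; overall_A = 959/15 = 63.9333.
Version B weighted sum = 2·64 + 5·25 + 0·95 + 3·52 + 2·53 + 3·75 = 128 + 125 + 0 + 156 + 106 + 225 = 740; overall_B = 740/15 = 49.3333.
Difference = 63.9333 − 49.3333 = 14.6000 ≈ 14.6.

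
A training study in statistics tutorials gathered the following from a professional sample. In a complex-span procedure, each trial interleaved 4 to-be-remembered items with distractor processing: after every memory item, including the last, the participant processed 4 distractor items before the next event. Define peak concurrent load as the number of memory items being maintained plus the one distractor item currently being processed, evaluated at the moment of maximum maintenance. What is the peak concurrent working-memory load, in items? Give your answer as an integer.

Maintenance is greatest during the distractor(s) after memory item 4: all 4 memory items are being held.
One distractor item is concurrently being processed.
Peak concurrent load = 4 + 1 = 5 items.

5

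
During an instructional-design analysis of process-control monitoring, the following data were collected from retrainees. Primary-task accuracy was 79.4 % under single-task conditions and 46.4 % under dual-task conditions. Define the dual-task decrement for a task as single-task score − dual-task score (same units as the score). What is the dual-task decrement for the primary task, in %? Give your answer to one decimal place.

33.0

Decrement = 79.4 − 46.4 = 33.0000 % ≈ 33.0 %.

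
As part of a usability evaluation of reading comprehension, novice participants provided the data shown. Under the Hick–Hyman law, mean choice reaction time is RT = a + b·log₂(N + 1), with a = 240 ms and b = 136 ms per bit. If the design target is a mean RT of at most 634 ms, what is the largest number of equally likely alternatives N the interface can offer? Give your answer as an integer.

Set 240 + 136·log₂(N + 1) ≤ 634.
log₂(N + 1) ≤ (634 − 240) / 136 = 2.8971.
N + 1 ≤ 2^2.8971 = 7.4493.
N ≤ 6.4493, so the largest integer N is 6.

6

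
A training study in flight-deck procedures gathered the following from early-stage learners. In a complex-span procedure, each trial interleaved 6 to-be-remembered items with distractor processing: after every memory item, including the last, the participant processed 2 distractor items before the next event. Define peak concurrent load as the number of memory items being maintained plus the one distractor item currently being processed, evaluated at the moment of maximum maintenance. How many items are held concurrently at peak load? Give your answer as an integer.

Maintenance is greatest during the distractor(s) after memory item 6: all 6 memory items are being held.
One distractor item is concurrently being processed.
Peak concurrent load = 6 + 1 = 7 items.

7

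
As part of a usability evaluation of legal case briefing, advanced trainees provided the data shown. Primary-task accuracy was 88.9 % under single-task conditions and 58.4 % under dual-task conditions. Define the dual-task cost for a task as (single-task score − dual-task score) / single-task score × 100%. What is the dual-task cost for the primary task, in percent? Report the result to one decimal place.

Cost = (88.9 − 58.4) / 88.9 × 100%
     = 30.5000 / 88.9 × 100% = 34.3082%.
≈ 34.3%.

34.3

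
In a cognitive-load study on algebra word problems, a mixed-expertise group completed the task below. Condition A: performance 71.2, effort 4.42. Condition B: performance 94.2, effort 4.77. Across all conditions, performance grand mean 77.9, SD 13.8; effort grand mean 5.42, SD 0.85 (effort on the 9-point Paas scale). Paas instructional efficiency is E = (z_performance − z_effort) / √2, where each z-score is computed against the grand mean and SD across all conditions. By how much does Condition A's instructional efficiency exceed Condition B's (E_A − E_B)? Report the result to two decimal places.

Condition A: z_P = (71.2 − 77.9)/13.8 = -0.4855; z_E = (4.42 − 5.42)/0.85 = -1.1765; E_A = (-0.4855 − (-1.1765))/√2 = 0.4886.
Condition B: z_P = (94.2 − 77.9)/13.8 = 1.1812; z_E = (4.77 − 5.42)/0.85 = -0.7647; E_B = (1.1812 − (-0.7647))/√2 = 1.3760.
E_A − E_B = 0.4886 − 1.3760 = -0.8874 ≈ -0.89.

-0.89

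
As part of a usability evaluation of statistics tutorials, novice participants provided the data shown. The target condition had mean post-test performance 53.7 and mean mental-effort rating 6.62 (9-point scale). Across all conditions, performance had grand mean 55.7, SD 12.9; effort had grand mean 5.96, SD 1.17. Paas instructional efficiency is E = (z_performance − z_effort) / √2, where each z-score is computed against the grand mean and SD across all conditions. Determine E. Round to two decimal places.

z_performance = (53.7 − 55.7) / 12.9 = -2.0000 / 12.9 = -0.1550.
z_effort = (6.62 − 5.96) / 1.17 = 0.6600 / 1.17 = 0.5641.
z_P − z_E = -0.1550 − 0.5641 = -0.7191.
E = -0.7191 / √2 = -0.7191 / 1.41421 = -0.5085 ≈ -0.51.

-0.51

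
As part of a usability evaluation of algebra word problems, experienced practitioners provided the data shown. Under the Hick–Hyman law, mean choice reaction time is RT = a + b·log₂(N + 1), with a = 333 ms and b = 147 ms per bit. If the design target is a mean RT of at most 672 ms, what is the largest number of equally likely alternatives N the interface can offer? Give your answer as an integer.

Set 333 + 147·log₂(N + 1) ≤ 672.
log₂(N + 1) ≤ (672 − 333) / 147 = 2.3061.
N + 1 ≤ 2^2.3061 = 4.9454.
N ≤ 3.9454, so the largest integer N is 3.

3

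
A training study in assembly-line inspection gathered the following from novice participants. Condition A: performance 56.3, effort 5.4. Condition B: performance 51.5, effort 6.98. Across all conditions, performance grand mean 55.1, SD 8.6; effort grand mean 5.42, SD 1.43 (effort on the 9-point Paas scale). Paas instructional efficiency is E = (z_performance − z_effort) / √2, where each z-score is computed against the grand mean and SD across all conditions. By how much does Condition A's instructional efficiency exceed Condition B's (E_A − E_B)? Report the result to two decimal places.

Condition A: z_P = (56.3 − 55.1)/8.6 = 0.1395; z_E = (5.4 − 5.42)/1.43 = -0.0140; E_A = (0.1395 − (-0.0140))/√2 = 0.1085.
Condition B: z_P = (51.5 − 55.1)/8.6 = -0.4186; z_E = (6.98 − 5.42)/1.43 = 1.0909; E_B = (-0.4186 − 1.0909)/√2 = -1.0674.
E_A − E_B = 0.1085 − (-1.0674) = 1.1759 ≈ 1.18.

1.18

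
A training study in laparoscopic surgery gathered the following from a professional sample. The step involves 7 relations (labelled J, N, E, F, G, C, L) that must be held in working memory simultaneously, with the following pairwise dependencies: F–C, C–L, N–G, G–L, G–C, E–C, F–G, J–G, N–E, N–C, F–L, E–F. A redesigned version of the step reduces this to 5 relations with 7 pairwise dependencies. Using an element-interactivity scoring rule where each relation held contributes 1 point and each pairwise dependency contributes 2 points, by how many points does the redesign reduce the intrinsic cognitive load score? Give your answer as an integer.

Original: 7 × 1 + 12 × 2 = 7 + 24 = 31.
Redesigned: 5 × 1 + 7 × 2 = 5 + 14 = 19.
Reduction = 31 − 19 = 12.

12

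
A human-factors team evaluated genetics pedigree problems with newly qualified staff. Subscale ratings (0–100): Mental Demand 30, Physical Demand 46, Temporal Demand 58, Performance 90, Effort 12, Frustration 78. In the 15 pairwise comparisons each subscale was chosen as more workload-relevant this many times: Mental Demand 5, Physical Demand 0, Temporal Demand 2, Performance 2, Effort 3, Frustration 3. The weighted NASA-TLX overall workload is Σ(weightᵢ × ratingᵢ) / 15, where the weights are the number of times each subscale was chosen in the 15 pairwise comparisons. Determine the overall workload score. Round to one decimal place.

47.7

The tallies are the weights (they sum to 15).
Weighted sum = 5·30 + 0·46 + 2·58 + 2·90 + 3·12 + 3·78
            = 150 + 0 + 116 + 180 + 36 + 234 = 716.
Overall workload = 716 / 15 = 47.7333 ≈ 47.7.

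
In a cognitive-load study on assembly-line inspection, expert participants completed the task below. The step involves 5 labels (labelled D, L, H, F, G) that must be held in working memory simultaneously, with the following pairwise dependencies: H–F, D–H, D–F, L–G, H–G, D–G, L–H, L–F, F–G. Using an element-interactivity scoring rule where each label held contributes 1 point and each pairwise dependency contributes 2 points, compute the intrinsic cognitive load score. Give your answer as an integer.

Count of labels held simultaneously: 5.
Count of pairwise dependencies listed: 9.
Element contribution: 5 × 1 = 5.
Interaction contribution: 9 × 2 = 18.
Intrinsic load = 5 + 18 = 23.

23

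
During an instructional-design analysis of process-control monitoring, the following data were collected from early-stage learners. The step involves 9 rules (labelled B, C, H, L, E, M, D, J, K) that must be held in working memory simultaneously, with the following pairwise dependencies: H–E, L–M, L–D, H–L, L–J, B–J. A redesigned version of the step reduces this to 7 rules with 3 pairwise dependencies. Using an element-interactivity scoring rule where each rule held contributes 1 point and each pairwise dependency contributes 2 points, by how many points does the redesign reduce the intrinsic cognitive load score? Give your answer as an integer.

Original: 9 × 1 + 6 × 2 = 9 + 12 = 21.
Redesigned: 7 × 1 + 3 × 2 = 7 + 6 = 13.
Reduction = 21 − 13 = 8.

8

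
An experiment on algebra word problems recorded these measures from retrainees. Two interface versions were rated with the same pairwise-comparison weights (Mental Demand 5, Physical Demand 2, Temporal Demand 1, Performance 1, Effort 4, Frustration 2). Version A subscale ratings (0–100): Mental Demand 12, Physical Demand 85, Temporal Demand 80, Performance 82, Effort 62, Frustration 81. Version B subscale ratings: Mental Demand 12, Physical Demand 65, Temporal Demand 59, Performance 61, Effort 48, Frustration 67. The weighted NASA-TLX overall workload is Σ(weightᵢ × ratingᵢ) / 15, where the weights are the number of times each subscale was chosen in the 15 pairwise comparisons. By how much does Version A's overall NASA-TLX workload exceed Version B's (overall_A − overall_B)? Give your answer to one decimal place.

Version A weighted sum = 5·12 + 2·85 + 1·80 + 1·82 + 4·62 + 2·81 = 60 + 170 + 80 + 82 + 248 + 162 = 802; overall_A = 802/15 = 53.4667.
Version B weighted sum = 5·12 + 2·65 + 1·59 + 1·61 + 4·48 + 2·67 = 60 + 130 + 59 + 61 + 192 + 134 = 636; overall_B = 636/15 = 42.4000.
Difference = 53.4667 − 42.4000 = 11.0667 ≈ 11.1.

11.1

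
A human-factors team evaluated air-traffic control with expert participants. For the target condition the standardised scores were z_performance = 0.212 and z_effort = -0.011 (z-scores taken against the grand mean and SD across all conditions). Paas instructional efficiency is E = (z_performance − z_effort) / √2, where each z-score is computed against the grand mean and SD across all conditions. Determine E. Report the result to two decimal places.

0.16

z_P − z_E = 0.212 − (-0.011) = 0.2230.
E = 0.2230 / √2 = 0.2230 / 1.41421 = 0.1577 ≈ 0.16.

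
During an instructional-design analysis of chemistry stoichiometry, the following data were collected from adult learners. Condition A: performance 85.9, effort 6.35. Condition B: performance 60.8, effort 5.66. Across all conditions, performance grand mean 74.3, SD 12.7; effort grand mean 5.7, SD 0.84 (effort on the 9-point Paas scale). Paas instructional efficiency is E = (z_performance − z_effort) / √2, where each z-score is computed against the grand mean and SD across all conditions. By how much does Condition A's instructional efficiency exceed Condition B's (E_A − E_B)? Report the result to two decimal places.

Condition A: z_P = (85.9 − 74.3)/12.7 = 0.9134; z_E = (6.35 − 5.7)/0.84 = 0.7738; E_A = (0.9134 − 0.7738)/√2 = 0.0987.
Condition B: z_P = (60.8 − 74.3)/12.7 = -1.0630; z_E = (5.66 − 5.7)/0.84 = -0.0476; E_B = (-1.0630 − (-0.0476))/√2 = -0.7180.
E_A − E_B = 0.0987 − (-0.7180) = 0.8167 ≈ 0.82.

0.82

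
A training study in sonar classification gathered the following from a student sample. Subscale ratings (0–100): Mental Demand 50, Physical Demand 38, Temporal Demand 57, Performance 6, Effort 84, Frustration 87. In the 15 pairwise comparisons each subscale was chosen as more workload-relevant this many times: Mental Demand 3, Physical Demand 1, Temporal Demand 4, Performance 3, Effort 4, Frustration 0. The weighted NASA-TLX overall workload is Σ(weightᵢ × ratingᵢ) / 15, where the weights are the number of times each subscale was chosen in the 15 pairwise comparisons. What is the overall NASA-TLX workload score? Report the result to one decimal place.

The tallies are the weights (they sum to 15).
Weighted sum = 3·50 + 1·38 + 4·57 + 3·6 + 4·84 + 0·87
            = 150 + 38 + 228 + 18 + 336 + 0 = 770.
Overall workload = 770 / 15 = 51.3333 ≈ 51.3.

51.3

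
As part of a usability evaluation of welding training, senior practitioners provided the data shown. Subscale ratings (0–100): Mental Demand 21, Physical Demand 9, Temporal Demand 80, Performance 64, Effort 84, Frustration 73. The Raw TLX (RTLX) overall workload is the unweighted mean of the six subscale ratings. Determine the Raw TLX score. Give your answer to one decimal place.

Sum of ratings = 21 + 9 + 80 + 64 + 84 + 73 = 331.
RTLX = 331 / 6 = 55.1667 ≈ 55.2.

55.2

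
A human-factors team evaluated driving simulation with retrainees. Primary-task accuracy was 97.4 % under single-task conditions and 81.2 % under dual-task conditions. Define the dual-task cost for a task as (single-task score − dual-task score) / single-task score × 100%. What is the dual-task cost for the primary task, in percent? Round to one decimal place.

16.6

Cost = (97.4 − 81.2) / 97.4 × 100%
     = 16.2000 / 97.4 × 100% = 16.6324%.
≈ 16.6%.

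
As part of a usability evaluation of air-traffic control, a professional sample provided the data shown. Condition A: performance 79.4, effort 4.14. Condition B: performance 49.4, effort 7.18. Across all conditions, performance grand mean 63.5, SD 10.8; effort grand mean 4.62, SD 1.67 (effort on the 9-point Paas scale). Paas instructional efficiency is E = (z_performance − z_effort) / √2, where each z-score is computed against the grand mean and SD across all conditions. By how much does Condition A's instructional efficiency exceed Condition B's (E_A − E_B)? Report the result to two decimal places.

Condition A: z_P = (79.4 − 63.5)/10.8 = 1.4722; z_E = (4.14 − 4.62)/1.67 = -0.2874; E_A = (1.4722 − (-0.2874))/√2 = 1.2442.
Condition B: z_P = (49.4 − 63.5)/10.8 = -1.3056; z_E = (7.18 − 4.62)/1.67 = 1.5329; E_B = (-1.3056 − 1.5329)/√2 = -2.0071.
E_A − E_B = 1.2442 − (-2.0071) = 3.2513 ≈ 3.25.

3.25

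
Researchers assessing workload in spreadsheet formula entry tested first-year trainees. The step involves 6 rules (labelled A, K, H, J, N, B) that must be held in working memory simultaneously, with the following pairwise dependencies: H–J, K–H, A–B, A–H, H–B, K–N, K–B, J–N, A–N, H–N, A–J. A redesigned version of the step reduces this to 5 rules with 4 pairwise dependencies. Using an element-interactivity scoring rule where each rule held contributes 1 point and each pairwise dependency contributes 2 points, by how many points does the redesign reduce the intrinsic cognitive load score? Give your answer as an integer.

15

Original: 6 × 1 + 11 × 2 = 6 + 22 = 28.
Redesigned: 5 × 1 + 4 × 2 = 5 + 8 = 13.
Reduction = 28 − 13 = 15.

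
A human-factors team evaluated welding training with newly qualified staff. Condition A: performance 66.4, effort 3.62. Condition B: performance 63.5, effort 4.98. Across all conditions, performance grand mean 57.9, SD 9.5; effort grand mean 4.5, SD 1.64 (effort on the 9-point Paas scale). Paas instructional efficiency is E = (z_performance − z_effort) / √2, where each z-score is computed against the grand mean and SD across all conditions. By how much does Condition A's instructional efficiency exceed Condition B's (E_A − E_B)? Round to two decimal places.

Condition A: z_P = (66.4 − 57.9)/9.5 = 0.8947; z_E = (3.62 − 4.5)/1.64 = -0.5366; E_A = (0.8947 − (-0.5366))/√2 = 1.0121.
Condition B: z_P = (63.5 − 57.9)/9.5 = 0.5895; z_E = (4.98 − 4.5)/1.64 = 0.2927; E_B = (0.5895 − 0.2927)/√2 = 0.2099.
E_A − E_B = 1.0121 − 0.2099 = 0.8022 ≈ 0.80.

0.80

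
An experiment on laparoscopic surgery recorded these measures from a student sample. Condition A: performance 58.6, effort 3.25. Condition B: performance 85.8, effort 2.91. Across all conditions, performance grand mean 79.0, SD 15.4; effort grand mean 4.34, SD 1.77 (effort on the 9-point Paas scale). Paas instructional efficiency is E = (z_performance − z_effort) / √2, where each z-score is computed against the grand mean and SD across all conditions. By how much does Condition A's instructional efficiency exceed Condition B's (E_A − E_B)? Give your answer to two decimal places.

Condition A: z_P = (58.6 − 79.0)/15.4 = -1.3247; z_E = (3.25 − 4.34)/1.77 = -0.6158; E_A = (-1.3247 − (-0.6158))/√2 = -0.5013.
Condition B: z_P = (85.8 − 79.0)/15.4 = 0.4416; z_E = (2.91 − 4.34)/1.77 = -0.8079; E_B = (0.4416 − (-0.8079))/√2 = 0.8835.
E_A − E_B = -0.5013 − 0.8835 = -1.3848 ≈ -1.38.

-1.38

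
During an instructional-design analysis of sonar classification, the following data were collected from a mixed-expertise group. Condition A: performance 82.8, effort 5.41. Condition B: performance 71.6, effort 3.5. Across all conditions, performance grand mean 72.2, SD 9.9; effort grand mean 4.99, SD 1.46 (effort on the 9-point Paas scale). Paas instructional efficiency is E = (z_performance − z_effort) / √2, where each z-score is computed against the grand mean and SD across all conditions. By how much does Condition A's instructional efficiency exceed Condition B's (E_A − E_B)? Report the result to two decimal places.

-0.13

Condition A: z_P = (82.8 − 72.2)/9.9 = 1.0707; z_E = (5.41 − 4.99)/1.46 = 0.2877; E_A = (1.0707 − 0.2877)/√2 = 0.5537.
Condition B: z_P = (71.6 − 72.2)/9.9 = -0.0606; z_E = (3.5 − 4.99)/1.46 = -1.0205; E_B = (-0.0606 − (-1.0205))/√2 = 0.6788.
E_A − E_B = 0.5537 − 0.6788 = -0.1251 ≈ -0.13.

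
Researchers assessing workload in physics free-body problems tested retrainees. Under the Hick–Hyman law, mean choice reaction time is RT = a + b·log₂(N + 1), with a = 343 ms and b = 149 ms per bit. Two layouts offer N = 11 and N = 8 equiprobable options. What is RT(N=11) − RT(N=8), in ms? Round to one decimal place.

61.8

RT(11) = 343 + 149·log₂(12) = 343 + 149·3.5850 = 877.1650 ms.
RT(8) = 343 + 149·log₂(9) = 343 + 149·3.1699 = 815.3151 ms.
Difference = 877.1650 − 815.3151 = 61.8499 ≈ 61.8 ms.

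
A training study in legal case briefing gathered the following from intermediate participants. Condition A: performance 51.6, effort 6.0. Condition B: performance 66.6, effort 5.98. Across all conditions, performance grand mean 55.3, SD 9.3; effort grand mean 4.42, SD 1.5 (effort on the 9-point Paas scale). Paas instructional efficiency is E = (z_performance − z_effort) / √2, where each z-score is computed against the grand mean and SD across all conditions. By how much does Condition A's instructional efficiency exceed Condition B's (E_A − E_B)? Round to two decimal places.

Condition A: z_P = (51.6 − 55.3)/9.3 = -0.3978; z_E = (6.0 − 4.42)/1.5 = 1.0533; E_A = (-0.3978 − 1.0533)/√2 = -1.0261.
Condition B: z_P = (66.6 − 55.3)/9.3 = 1.2151; z_E = (5.98 − 4.42)/1.5 = 1.0400; E_B = (1.2151 − 1.0400)/√2 = 0.1238.
E_A − E_B = -1.0261 − 0.1238 = -1.1499 ≈ -1.15.

-1.15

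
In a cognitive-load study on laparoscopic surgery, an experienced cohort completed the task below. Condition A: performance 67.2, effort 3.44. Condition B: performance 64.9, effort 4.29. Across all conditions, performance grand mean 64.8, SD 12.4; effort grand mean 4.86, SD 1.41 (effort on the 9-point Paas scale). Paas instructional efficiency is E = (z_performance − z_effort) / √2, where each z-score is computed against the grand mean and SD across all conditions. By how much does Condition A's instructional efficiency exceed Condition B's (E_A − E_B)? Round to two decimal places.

0.56

Condition A: z_P = (67.2 − 64.8)/12.4 = 0.1935; z_E = (3.44 − 4.86)/1.41 = -1.0071; E_A = (0.1935 − (-1.0071))/√2 = 0.8490.
Condition B: z_P = (64.9 − 64.8)/12.4 = 0.0081; z_E = (4.29 − 4.86)/1.41 = -0.4043; E_B = (0.0081 − (-0.4043))/√2 = 0.2916.
E_A − E_B = 0.8490 − 0.2916 = 0.5574 ≈ 0.56.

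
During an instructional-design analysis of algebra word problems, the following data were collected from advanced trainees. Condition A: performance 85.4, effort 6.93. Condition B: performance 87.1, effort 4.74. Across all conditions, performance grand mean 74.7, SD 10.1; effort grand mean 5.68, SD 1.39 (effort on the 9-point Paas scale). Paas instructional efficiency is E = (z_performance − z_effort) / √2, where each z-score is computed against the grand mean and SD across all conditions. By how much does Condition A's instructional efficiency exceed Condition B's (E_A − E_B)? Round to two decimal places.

Condition A: z_P = (85.4 − 74.7)/10.1 = 1.0594; z_E = (6.93 − 5.68)/1.39 = 0.8993; E_A = (1.0594 − 0.8993)/√2 = 0.1132.
Condition B: z_P = (87.1 − 74.7)/10.1 = 1.2277; z_E = (4.74 − 5.68)/1.39 = -0.6763; E_B = (1.2277 − (-0.6763))/√2 = 1.3463.
E_A − E_B = 0.1132 − 1.3463 = -1.2331 ≈ -1.23.

-1.23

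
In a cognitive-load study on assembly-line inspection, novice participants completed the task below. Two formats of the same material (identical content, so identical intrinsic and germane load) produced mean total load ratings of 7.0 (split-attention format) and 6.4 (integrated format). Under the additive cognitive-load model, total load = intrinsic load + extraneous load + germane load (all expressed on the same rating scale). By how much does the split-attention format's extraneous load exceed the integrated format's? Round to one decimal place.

Intrinsic and germane load are equal across formats, so the difference in total load equals the difference in extraneous load.
Extraneous-load difference = 7.0 − 6.4 = 0.6.

0.6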